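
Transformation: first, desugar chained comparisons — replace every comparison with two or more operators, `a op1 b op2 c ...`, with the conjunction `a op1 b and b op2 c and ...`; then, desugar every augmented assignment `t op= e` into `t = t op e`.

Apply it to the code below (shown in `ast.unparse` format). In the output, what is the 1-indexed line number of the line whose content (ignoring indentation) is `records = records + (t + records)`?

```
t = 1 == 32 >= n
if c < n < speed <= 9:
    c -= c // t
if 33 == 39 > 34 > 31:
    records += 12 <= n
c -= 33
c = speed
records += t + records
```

8

Transformed code:
t = 1 == 32 and 32 >= n
if c < n and n < speed and (speed <= 9):
    c = c - c // t
if 33 == 39 and 39 > 34 and (34 > 31):
    records = records + (12 <= n)
c = c - 33
c = speed
records = records + (t + records)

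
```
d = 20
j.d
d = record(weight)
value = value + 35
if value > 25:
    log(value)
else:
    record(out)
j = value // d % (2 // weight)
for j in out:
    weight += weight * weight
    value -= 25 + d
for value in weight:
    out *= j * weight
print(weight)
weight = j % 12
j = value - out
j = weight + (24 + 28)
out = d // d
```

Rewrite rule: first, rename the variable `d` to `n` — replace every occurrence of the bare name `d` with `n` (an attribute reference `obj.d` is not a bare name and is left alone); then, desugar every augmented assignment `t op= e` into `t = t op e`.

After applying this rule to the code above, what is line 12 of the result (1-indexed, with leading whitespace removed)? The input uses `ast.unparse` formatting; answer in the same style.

Transformed code:
n = 20
j.d
n = record(weight)
value = value + 35
if value > 25:
    log(value)
else:
    record(out)
j = value // n % (2 // weight)
for j in out:
    weight = weight + weight * weight
    value = value - (25 + n)
for value in weight:
    out = out * (j * weight)
print(weight)
weight = j % 12
j = value - out
j = weight + (24 + 28)
out = n // n

value = value - (25 + n)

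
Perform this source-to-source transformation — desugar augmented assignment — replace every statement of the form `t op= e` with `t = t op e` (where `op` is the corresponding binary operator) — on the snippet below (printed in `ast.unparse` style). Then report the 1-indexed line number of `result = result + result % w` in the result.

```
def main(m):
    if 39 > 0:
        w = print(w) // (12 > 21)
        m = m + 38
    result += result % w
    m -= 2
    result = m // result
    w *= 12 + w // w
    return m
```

5

Transformed code:
def main(m):
    if 39 > 0:
        w = print(w) // (12 > 21)
        m = m + 38
    result = result + result % w
    m = m - 2
    result = m // result
    w = w * (12 + w // w)
    return m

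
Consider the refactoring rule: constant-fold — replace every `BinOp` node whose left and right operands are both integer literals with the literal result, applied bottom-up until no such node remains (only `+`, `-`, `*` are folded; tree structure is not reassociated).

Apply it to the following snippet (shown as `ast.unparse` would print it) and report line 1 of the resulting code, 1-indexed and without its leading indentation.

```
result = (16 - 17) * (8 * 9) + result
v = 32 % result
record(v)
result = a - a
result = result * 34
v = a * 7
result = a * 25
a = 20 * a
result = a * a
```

Transformed code:
result = -72 + result
v = 32 % result
record(v)
result = a - a
result = result * 34
v = a * 7
result = a * 25
a = 20 * a
result = a * a

result = -72 + result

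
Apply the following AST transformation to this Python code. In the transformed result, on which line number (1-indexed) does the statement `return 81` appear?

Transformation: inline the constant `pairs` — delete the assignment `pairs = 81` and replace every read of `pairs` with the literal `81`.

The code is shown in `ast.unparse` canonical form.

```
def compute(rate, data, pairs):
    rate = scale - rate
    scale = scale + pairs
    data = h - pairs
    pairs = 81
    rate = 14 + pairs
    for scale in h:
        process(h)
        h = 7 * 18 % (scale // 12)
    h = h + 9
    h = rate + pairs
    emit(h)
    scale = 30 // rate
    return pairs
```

13

Transformed code:
def compute(rate, data, pairs):
    rate = scale - rate
    scale = scale + 81
    data = h - 81
    rate = 14 + 81
    for scale in h:
        process(h)
        h = 7 * 18 % (scale // 12)
    h = h + 9
    h = rate + 81
    emit(h)
    scale = 30 // rate
    return 81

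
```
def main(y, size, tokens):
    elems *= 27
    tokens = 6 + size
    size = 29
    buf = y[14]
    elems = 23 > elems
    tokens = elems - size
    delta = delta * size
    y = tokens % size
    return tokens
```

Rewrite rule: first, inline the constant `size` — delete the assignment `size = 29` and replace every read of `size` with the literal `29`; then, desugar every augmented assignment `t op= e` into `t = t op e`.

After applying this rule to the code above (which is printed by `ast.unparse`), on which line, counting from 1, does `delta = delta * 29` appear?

Transformed code:
def main(y, size, tokens):
    elems = elems * 27
    tokens = 6 + 29
    buf = y[14]
    elems = 23 > elems
    tokens = elems - 29
    delta = delta * 29
    y = tokens % 29
    return tokens

7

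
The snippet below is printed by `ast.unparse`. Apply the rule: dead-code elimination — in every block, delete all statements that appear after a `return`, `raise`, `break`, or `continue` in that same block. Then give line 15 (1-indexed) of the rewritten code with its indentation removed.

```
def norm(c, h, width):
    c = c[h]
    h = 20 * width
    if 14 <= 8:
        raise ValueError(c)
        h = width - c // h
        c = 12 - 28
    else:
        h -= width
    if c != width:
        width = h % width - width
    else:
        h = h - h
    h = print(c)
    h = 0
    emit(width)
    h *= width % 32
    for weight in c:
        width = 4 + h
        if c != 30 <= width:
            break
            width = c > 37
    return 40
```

Transformed code:
def norm(c, h, width):
    c = c[h]
    h = 20 * width
    if 14 <= 8:
        raise ValueError(c)
    else:
        h -= width
    if c != width:
        width = h % width - width
    else:
        h = h - h
    h = print(c)
    h = 0
    emit(width)
    h *= width % 32
    for weight in c:
        width = 4 + h
        if c != 30 <= width:
            break
    return 40

h *= width % 32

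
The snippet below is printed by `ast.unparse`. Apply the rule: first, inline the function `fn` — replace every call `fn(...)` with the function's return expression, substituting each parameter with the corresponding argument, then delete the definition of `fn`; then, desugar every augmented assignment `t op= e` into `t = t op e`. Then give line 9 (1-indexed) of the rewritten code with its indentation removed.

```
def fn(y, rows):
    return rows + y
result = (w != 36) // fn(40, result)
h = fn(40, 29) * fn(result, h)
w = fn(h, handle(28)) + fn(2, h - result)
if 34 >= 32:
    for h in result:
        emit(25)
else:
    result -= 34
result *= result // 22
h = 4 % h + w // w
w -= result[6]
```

result = result * (result // 22)

Transformed code:
result = (w != 36) // (result + 40)
h = (29 + 40) * (h + result)
w = handle(28) + h + (h - result + 2)
if 34 >= 32:
    for h in result:
        emit(25)
else:
    result = result - 34
result = result * (result // 22)
h = 4 % h + w // w
w = w - result[6]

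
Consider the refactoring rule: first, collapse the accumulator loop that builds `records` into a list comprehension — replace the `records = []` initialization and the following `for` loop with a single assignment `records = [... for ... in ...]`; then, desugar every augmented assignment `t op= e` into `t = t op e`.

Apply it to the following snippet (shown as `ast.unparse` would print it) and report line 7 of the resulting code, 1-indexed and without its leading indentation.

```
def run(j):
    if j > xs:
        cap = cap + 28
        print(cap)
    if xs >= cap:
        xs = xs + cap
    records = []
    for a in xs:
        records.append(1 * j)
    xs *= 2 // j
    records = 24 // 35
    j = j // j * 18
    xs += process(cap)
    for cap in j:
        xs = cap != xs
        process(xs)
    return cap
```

Transformed code:
def run(j):
    if j > xs:
        cap = cap + 28
        print(cap)
    if xs >= cap:
        xs = xs + cap
    records = [1 * j for a in xs]
    xs = xs * (2 // j)
    records = 24 // 35
    j = j // j * 18
    xs = xs + process(cap)
    for cap in j:
        xs = cap != xs
        process(xs)
    return cap

records = [1 * j for a in xs]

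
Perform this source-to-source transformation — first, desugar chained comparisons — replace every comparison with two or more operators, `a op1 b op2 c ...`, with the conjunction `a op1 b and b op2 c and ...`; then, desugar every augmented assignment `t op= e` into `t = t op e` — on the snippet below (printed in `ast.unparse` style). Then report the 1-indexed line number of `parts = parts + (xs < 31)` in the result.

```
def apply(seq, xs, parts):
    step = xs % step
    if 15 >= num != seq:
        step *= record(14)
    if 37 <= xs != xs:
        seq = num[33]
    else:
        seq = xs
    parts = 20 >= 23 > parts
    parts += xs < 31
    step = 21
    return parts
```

Transformed code:
def apply(seq, xs, parts):
    step = xs % step
    if 15 >= num and num != seq:
        step = step * record(14)
    if 37 <= xs and xs != xs:
        seq = num[33]
    else:
        seq = xs
    parts = 20 >= 23 and 23 > parts
    parts = parts + (xs < 31)
    step = 21
    return parts

10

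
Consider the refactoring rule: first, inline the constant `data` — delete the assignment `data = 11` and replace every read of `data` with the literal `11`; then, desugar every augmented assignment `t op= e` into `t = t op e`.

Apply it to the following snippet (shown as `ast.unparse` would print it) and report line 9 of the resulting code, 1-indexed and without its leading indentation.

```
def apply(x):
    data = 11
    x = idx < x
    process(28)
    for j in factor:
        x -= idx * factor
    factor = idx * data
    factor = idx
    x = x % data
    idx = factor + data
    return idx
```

Transformed code:
def apply(x):
    x = idx < x
    process(28)
    for j in factor:
        x = x - idx * factor
    factor = idx * 11
    factor = idx
    x = x % 11
    idx = factor + 11
    return idx

idx = factor + 11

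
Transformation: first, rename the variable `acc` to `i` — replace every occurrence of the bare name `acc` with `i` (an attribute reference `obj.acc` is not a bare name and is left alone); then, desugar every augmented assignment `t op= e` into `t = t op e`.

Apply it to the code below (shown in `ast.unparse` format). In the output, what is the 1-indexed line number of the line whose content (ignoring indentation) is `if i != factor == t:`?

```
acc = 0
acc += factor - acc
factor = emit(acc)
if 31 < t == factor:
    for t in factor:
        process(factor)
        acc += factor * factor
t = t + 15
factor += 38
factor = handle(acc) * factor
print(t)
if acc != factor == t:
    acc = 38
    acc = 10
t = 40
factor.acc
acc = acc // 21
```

12

Transformed code:
i = 0
i = i + (factor - i)
factor = emit(i)
if 31 < t == factor:
    for t in factor:
        process(factor)
        i = i + factor * factor
t = t + 15
factor = factor + 38
factor = handle(i) * factor
print(t)
if i != factor == t:
    i = 38
    i = 10
t = 40
factor.acc
i = i // 21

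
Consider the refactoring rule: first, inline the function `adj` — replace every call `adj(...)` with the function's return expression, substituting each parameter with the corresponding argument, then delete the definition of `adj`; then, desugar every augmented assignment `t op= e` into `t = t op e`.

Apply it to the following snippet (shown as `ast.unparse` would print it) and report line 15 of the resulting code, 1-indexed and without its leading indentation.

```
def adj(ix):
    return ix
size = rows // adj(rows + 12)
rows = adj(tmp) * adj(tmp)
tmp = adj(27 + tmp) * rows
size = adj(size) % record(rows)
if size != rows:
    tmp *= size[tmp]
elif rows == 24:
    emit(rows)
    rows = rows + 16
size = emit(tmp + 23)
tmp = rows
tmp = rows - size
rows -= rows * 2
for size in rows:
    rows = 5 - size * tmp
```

rows = 5 - size * tmp

Transformed code:
size = rows // (rows + 12)
rows = tmp * tmp
tmp = (27 + tmp) * rows
size = size % record(rows)
if size != rows:
    tmp = tmp * size[tmp]
elif rows == 24:
    emit(rows)
    rows = rows + 16
size = emit(tmp + 23)
tmp = rows
tmp = rows - size
rows = rows - rows * 2
for size in rows:
    rows = 5 - size * tmp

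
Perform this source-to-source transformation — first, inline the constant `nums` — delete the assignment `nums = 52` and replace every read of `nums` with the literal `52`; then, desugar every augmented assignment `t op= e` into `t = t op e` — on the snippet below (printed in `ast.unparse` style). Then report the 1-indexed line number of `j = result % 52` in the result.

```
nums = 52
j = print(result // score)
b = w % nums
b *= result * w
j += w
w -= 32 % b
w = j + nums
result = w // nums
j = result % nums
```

Transformed code:
j = print(result // score)
b = w % 52
b = b * (result * w)
j = j + w
w = w - 32 % b
w = j + 52
result = w // 52
j = result % 52

8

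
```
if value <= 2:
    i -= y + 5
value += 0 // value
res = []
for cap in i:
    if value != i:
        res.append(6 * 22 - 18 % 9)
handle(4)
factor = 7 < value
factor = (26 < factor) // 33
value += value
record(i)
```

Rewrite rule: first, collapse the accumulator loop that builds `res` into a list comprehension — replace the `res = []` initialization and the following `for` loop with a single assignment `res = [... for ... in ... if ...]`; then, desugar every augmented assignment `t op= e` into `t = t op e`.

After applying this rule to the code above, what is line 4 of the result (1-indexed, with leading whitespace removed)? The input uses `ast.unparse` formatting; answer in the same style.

Transformed code:
if value <= 2:
    i = i - (y + 5)
value = value + 0 // value
res = [6 * 22 - 18 % 9 for cap in i if value != i]
handle(4)
factor = 7 < value
factor = (26 < factor) // 33
value = value + value
record(i)

res = [6 * 22 - 18 % 9 for cap in i if value != i]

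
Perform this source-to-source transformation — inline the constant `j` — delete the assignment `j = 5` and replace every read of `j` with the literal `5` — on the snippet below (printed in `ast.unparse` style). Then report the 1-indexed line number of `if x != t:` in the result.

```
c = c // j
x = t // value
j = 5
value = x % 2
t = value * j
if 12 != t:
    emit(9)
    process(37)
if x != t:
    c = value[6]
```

Transformed code:
c = c // 5
x = t // value
value = x % 2
t = value * 5
if 12 != t:
    emit(9)
    process(37)
if x != t:
    c = value[6]

8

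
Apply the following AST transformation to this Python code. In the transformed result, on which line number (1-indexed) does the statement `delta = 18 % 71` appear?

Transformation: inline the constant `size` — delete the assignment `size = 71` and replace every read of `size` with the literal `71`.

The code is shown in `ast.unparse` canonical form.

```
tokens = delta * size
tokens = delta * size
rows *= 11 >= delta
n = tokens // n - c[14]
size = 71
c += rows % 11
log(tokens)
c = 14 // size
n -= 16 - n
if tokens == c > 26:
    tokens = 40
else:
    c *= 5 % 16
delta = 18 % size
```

Transformed code:
tokens = delta * 71
tokens = delta * 71
rows *= 11 >= delta
n = tokens // n - c[14]
c += rows % 11
log(tokens)
c = 14 // 71
n -= 16 - n
if tokens == c > 26:
    tokens = 40
else:
    c *= 5 % 16
delta = 18 % 71

13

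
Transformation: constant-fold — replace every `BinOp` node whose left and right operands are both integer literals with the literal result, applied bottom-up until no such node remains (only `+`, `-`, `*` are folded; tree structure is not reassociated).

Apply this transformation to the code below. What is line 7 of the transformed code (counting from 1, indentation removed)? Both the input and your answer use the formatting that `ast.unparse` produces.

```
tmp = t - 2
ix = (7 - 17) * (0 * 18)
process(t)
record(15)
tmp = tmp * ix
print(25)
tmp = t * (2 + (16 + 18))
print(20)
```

tmp = t * 36

Transformed code:
tmp = t - 2
ix = 0
process(t)
record(15)
tmp = tmp * ix
print(25)
tmp = t * 36
print(20)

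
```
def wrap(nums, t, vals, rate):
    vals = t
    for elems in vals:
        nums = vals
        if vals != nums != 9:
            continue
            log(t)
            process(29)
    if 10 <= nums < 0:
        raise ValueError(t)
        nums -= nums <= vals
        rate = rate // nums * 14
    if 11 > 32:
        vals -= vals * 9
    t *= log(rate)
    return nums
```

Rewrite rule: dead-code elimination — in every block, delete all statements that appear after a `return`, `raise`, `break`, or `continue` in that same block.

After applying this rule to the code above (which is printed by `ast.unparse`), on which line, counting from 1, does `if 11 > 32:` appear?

Transformed code:
def wrap(nums, t, vals, rate):
    vals = t
    for elems in vals:
        nums = vals
        if vals != nums != 9:
            continue
    if 10 <= nums < 0:
        raise ValueError(t)
    if 11 > 32:
        vals -= vals * 9
    t *= log(rate)
    return nums

9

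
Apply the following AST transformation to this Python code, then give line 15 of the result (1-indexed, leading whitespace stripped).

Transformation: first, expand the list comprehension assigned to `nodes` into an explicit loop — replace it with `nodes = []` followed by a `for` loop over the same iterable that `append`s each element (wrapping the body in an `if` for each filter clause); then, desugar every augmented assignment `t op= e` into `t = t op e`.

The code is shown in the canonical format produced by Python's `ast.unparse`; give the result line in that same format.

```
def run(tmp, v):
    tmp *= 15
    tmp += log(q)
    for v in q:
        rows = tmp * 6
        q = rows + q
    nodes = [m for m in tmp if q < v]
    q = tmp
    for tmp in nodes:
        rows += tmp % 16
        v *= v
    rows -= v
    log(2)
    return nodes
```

rows = rows - v

Transformed code:
def run(tmp, v):
    tmp = tmp * 15
    tmp = tmp + log(q)
    for v in q:
        rows = tmp * 6
        q = rows + q
    nodes = []
    for m in tmp:
        if q < v:
            nodes.append(m)
    q = tmp
    for tmp in nodes:
        rows = rows + tmp % 16
        v = v * v
    rows = rows - v
    log(2)
    return nodes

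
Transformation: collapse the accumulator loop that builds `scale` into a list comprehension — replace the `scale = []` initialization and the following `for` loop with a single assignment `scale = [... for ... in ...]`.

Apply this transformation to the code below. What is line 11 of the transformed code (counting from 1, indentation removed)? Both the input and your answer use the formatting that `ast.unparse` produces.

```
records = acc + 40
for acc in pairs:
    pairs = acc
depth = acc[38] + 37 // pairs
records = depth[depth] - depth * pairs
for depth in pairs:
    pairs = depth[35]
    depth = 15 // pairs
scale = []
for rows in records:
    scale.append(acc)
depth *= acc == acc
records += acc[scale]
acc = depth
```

Transformed code:
records = acc + 40
for acc in pairs:
    pairs = acc
depth = acc[38] + 37 // pairs
records = depth[depth] - depth * pairs
for depth in pairs:
    pairs = depth[35]
    depth = 15 // pairs
scale = [acc for rows in records]
depth *= acc == acc
records += acc[scale]
acc = depth

records += acc[scale]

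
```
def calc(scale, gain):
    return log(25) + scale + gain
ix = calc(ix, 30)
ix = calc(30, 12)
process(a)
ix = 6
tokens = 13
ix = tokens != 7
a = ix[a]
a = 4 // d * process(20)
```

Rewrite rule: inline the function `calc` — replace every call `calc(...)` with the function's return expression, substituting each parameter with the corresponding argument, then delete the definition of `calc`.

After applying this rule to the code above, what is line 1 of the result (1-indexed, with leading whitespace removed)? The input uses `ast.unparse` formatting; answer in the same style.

ix = log(25) + ix + 30

Transformed code:
ix = log(25) + ix + 30
ix = log(25) + 30 + 12
process(a)
ix = 6
tokens = 13
ix = tokens != 7
a = ix[a]
a = 4 // d * process(20)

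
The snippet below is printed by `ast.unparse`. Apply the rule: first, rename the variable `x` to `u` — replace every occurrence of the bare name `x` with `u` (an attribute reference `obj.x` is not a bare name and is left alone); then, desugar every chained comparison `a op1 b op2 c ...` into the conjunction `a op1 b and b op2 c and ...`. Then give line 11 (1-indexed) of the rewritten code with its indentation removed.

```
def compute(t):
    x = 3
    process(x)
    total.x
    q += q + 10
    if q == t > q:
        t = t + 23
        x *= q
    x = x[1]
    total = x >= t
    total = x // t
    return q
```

total = u // t

Transformed code:
def compute(t):
    u = 3
    process(u)
    total.x
    q += q + 10
    if q == t and t > q:
        t = t + 23
        u *= q
    u = u[1]
    total = u >= t
    total = u // t
    return q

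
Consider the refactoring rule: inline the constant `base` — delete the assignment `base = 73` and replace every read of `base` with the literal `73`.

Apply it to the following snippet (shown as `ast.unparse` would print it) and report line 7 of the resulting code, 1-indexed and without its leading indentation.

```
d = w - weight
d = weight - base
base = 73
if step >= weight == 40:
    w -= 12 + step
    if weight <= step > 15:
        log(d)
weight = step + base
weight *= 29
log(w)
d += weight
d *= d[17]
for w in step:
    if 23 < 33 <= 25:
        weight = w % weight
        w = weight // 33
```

weight = step + 73

Transformed code:
d = w - weight
d = weight - 73
if step >= weight == 40:
    w -= 12 + step
    if weight <= step > 15:
        log(d)
weight = step + 73
weight *= 29
log(w)
d += weight
d *= d[17]
for w in step:
    if 23 < 33 <= 25:
        weight = w % weight
        w = weight // 33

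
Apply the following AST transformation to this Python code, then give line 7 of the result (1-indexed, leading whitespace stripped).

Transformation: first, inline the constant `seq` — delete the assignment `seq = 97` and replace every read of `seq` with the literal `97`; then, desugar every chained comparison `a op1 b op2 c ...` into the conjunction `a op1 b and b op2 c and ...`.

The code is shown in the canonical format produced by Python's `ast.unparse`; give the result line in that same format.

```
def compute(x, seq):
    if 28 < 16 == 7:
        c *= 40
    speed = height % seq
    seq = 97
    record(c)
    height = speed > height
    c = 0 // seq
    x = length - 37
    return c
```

Transformed code:
def compute(x, seq):
    if 28 < 16 and 16 == 7:
        c *= 40
    speed = height % 97
    record(c)
    height = speed > height
    c = 0 // 97
    x = length - 37
    return c

c = 0 // 97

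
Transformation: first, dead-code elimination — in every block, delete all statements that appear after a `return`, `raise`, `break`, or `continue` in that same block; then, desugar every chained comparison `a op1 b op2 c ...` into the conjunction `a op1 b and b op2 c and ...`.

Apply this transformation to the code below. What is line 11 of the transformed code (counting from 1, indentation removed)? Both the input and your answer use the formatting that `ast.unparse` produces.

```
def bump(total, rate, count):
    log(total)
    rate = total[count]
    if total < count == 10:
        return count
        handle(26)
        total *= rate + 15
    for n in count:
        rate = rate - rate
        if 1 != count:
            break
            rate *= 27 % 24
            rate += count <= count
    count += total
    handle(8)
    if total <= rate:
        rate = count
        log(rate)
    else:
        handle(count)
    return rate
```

Transformed code:
def bump(total, rate, count):
    log(total)
    rate = total[count]
    if total < count and count == 10:
        return count
    for n in count:
        rate = rate - rate
        if 1 != count:
            break
    count += total
    handle(8)
    if total <= rate:
        rate = count
        log(rate)
    else:
        handle(count)
    return rate

handle(8)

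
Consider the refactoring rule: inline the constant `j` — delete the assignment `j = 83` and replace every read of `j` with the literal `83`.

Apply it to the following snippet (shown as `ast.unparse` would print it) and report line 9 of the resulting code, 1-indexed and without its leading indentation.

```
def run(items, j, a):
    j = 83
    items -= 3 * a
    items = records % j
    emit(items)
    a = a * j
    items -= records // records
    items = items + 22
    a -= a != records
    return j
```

Transformed code:
def run(items, j, a):
    items -= 3 * a
    items = records % 83
    emit(items)
    a = a * 83
    items -= records // records
    items = items + 22
    a -= a != records
    return 83

return 83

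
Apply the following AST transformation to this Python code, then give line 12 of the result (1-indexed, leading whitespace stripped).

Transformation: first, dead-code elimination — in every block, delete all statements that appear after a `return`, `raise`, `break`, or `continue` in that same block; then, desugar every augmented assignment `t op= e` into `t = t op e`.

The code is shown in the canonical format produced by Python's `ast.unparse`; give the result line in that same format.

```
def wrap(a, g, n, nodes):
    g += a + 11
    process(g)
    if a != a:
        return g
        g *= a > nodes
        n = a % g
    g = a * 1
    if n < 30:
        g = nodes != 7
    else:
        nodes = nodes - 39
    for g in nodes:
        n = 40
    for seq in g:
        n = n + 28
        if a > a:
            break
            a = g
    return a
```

Transformed code:
def wrap(a, g, n, nodes):
    g = g + (a + 11)
    process(g)
    if a != a:
        return g
    g = a * 1
    if n < 30:
        g = nodes != 7
    else:
        nodes = nodes - 39
    for g in nodes:
        n = 40
    for seq in g:
        n = n + 28
        if a > a:
            break
    return a

n = 40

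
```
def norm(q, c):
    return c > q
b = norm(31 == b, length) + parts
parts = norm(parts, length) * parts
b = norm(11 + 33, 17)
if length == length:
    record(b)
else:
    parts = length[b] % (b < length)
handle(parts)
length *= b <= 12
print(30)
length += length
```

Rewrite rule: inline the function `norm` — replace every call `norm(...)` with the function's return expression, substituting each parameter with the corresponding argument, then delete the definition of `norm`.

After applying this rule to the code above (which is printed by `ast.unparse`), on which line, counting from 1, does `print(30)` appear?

10

Transformed code:
b = (length > (31 == b)) + parts
parts = (length > parts) * parts
b = 17 > 11 + 33
if length == length:
    record(b)
else:
    parts = length[b] % (b < length)
handle(parts)
length *= b <= 12
print(30)
length += length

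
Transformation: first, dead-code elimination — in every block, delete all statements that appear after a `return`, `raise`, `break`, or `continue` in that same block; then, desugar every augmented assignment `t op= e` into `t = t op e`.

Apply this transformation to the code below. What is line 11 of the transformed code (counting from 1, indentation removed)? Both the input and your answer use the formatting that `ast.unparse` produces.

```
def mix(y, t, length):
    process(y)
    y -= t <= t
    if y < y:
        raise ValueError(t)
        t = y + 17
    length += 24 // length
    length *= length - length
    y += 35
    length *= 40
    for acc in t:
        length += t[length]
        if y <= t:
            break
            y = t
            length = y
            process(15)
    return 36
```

length = length + t[length]

Transformed code:
def mix(y, t, length):
    process(y)
    y = y - (t <= t)
    if y < y:
        raise ValueError(t)
    length = length + 24 // length
    length = length * (length - length)
    y = y + 35
    length = length * 40
    for acc in t:
        length = length + t[length]
        if y <= t:
            break
    return 36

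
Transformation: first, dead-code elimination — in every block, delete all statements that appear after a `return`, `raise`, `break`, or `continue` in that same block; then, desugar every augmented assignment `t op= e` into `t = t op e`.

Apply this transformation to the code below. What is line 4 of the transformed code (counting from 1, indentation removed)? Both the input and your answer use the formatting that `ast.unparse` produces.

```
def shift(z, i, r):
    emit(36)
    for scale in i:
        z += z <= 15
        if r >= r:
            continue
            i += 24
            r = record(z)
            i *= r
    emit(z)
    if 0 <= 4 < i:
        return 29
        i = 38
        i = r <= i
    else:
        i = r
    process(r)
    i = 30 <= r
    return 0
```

z = z + (z <= 15)

Transformed code:
def shift(z, i, r):
    emit(36)
    for scale in i:
        z = z + (z <= 15)
        if r >= r:
            continue
    emit(z)
    if 0 <= 4 < i:
        return 29
    else:
        i = r
    process(r)
    i = 30 <= r
    return 0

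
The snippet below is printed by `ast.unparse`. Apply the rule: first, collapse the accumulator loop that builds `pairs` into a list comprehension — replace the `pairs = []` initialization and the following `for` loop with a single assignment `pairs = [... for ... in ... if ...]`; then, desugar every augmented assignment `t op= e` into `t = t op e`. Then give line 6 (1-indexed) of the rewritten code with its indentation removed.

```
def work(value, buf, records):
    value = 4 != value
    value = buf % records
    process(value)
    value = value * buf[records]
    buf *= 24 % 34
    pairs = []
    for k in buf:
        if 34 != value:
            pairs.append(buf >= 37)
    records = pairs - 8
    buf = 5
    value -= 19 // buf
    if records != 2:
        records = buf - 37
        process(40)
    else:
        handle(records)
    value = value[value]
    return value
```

Transformed code:
def work(value, buf, records):
    value = 4 != value
    value = buf % records
    process(value)
    value = value * buf[records]
    buf = buf * (24 % 34)
    pairs = [buf >= 37 for k in buf if 34 != value]
    records = pairs - 8
    buf = 5
    value = value - 19 // buf
    if records != 2:
        records = buf - 37
        process(40)
    else:
        handle(records)
    value = value[value]
    return value

buf = buf * (24 % 34)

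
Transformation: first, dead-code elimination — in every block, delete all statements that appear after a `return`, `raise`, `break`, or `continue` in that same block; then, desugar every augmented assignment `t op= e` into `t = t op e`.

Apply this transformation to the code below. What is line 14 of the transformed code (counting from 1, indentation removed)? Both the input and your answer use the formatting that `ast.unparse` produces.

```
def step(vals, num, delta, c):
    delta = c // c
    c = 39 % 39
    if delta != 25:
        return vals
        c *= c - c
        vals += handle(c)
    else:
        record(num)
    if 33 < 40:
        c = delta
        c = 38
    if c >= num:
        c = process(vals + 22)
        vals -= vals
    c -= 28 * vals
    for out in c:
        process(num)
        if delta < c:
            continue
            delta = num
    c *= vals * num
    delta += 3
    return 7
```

Transformed code:
def step(vals, num, delta, c):
    delta = c // c
    c = 39 % 39
    if delta != 25:
        return vals
    else:
        record(num)
    if 33 < 40:
        c = delta
        c = 38
    if c >= num:
        c = process(vals + 22)
        vals = vals - vals
    c = c - 28 * vals
    for out in c:
        process(num)
        if delta < c:
            continue
    c = c * (vals * num)
    delta = delta + 3
    return 7

c = c - 28 * vals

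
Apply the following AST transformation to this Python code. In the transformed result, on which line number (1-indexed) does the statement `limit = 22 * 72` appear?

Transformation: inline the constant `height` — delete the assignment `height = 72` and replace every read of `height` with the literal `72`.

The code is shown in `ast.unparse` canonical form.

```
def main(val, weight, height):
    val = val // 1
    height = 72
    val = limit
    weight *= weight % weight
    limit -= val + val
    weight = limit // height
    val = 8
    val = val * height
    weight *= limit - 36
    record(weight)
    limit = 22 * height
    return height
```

11

Transformed code:
def main(val, weight, height):
    val = val // 1
    val = limit
    weight *= weight % weight
    limit -= val + val
    weight = limit // 72
    val = 8
    val = val * 72
    weight *= limit - 36
    record(weight)
    limit = 22 * 72
    return 72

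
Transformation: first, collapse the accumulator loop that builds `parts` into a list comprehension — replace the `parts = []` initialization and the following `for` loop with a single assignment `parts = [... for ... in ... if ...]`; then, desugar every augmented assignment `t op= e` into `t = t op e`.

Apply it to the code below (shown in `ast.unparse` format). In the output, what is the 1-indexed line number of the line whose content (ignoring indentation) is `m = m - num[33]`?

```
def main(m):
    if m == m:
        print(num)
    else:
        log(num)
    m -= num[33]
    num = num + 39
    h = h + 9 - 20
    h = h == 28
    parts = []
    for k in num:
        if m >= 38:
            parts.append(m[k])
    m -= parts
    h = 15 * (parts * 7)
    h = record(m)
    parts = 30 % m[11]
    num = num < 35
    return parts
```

Transformed code:
def main(m):
    if m == m:
        print(num)
    else:
        log(num)
    m = m - num[33]
    num = num + 39
    h = h + 9 - 20
    h = h == 28
    parts = [m[k] for k in num if m >= 38]
    m = m - parts
    h = 15 * (parts * 7)
    h = record(m)
    parts = 30 % m[11]
    num = num < 35
    return parts

6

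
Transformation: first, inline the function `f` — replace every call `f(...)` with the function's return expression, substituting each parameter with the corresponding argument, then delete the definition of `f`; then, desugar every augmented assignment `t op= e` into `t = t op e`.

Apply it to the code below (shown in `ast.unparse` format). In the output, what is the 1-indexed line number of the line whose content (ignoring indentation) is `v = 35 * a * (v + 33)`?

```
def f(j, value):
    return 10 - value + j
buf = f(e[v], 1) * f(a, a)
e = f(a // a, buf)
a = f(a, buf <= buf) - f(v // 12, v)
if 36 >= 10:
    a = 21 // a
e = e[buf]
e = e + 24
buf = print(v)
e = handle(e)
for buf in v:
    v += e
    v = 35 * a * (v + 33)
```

12

Transformed code:
buf = (10 - 1 + e[v]) * (10 - a + a)
e = 10 - buf + a // a
a = 10 - (buf <= buf) + a - (10 - v + v // 12)
if 36 >= 10:
    a = 21 // a
e = e[buf]
e = e + 24
buf = print(v)
e = handle(e)
for buf in v:
    v = v + e
    v = 35 * a * (v + 33)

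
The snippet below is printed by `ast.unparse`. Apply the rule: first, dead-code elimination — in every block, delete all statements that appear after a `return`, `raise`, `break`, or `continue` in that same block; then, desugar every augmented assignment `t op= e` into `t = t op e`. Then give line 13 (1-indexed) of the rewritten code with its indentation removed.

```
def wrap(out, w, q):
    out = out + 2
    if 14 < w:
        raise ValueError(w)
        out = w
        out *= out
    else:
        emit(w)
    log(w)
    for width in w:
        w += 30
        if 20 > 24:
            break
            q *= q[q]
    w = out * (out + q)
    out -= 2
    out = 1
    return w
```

out = out - 2

Transformed code:
def wrap(out, w, q):
    out = out + 2
    if 14 < w:
        raise ValueError(w)
    else:
        emit(w)
    log(w)
    for width in w:
        w = w + 30
        if 20 > 24:
            break
    w = out * (out + q)
    out = out - 2
    out = 1
    return w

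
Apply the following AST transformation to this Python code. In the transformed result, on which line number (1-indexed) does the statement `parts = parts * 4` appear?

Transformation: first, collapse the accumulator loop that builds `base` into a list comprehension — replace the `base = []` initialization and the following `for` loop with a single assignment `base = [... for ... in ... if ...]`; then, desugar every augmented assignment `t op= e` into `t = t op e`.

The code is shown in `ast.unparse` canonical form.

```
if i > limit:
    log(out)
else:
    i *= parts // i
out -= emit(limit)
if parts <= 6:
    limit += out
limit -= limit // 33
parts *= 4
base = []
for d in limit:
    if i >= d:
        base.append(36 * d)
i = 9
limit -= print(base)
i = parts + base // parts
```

Transformed code:
if i > limit:
    log(out)
else:
    i = i * (parts // i)
out = out - emit(limit)
if parts <= 6:
    limit = limit + out
limit = limit - limit // 33
parts = parts * 4
base = [36 * d for d in limit if i >= d]
i = 9
limit = limit - print(base)
i = parts + base // parts

9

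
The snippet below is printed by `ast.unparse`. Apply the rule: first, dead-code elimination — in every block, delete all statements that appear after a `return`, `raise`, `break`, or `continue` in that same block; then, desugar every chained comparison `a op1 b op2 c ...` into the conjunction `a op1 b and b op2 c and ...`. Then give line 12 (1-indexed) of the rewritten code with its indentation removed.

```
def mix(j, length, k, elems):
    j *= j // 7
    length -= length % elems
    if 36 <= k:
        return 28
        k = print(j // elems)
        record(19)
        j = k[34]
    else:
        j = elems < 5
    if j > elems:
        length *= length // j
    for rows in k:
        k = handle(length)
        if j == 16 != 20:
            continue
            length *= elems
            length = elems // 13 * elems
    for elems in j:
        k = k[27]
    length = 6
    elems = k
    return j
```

Transformed code:
def mix(j, length, k, elems):
    j *= j // 7
    length -= length % elems
    if 36 <= k:
        return 28
    else:
        j = elems < 5
    if j > elems:
        length *= length // j
    for rows in k:
        k = handle(length)
        if j == 16 and 16 != 20:
            continue
    for elems in j:
        k = k[27]
    length = 6
    elems = k
    return j

if j == 16 and 16 != 20:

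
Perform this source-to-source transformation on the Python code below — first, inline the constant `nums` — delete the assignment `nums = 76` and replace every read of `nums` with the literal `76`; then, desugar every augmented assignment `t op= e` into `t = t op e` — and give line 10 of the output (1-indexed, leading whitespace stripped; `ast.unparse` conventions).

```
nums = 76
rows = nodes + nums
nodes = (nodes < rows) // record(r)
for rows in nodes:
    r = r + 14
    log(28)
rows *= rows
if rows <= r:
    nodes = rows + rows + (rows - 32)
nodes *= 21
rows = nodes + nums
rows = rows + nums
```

Transformed code:
rows = nodes + 76
nodes = (nodes < rows) // record(r)
for rows in nodes:
    r = r + 14
    log(28)
rows = rows * rows
if rows <= r:
    nodes = rows + rows + (rows - 32)
nodes = nodes * 21
rows = nodes + 76
rows = rows + 76

rows = nodes + 76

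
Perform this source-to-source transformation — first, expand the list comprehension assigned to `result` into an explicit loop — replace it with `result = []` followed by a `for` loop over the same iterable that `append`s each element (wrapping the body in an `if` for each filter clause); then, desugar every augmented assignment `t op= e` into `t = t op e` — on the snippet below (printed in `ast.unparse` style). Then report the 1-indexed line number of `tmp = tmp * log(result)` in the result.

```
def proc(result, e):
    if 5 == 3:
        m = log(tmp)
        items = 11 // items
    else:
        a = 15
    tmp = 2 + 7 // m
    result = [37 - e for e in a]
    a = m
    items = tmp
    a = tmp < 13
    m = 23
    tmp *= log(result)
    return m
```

Transformed code:
def proc(result, e):
    if 5 == 3:
        m = log(tmp)
        items = 11 // items
    else:
        a = 15
    tmp = 2 + 7 // m
    result = []
    for e in a:
        result.append(37 - e)
    a = m
    items = tmp
    a = tmp < 13
    m = 23
    tmp = tmp * log(result)
    return m

15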